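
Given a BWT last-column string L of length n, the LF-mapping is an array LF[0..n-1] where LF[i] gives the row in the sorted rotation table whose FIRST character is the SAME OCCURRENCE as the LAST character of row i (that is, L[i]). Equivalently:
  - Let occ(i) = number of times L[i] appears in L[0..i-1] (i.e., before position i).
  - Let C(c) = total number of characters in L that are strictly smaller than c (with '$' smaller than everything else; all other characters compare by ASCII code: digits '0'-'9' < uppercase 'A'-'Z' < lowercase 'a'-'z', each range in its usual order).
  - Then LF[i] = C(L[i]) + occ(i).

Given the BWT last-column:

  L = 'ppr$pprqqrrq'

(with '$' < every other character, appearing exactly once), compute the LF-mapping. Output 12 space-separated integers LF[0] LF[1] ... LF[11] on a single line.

Char counts: '$':1, 'p':4, 'q':3, 'r':4
C (first-col start): C('$')=0, C('p')=1, C('q')=5, C('r')=8
L[0]='p': occ=0, LF[0]=C('p')+0=1+0=1
L[1]='p': occ=1, LF[1]=C('p')+1=1+1=2
L[2]='r': occ=0, LF[2]=C('r')+0=8+0=8
L[3]='$': occ=0, LF[3]=C('$')+0=0+0=0
L[4]='p': occ=2, LF[4]=C('p')+2=1+2=3
L[5]='p': occ=3, LF[5]=C('p')+3=1+3=4
L[6]='r': occ=1, LF[6]=C('r')+1=8+1=9
L[7]='q': occ=0, LF[7]=C('q')+0=5+0=5
L[8]='q': occ=1, LF[8]=C('q')+1=5+1=6
L[9]='r': occ=2, LF[9]=C('r')+2=8+2=10
L[10]='r': occ=3, LF[10]=C('r')+3=8+3=11
L[11]='q': occ=2, LF[11]=C('q')+2=5+2=7

Answer: 1 2 8 0 3 4 9 5 6 10 11 7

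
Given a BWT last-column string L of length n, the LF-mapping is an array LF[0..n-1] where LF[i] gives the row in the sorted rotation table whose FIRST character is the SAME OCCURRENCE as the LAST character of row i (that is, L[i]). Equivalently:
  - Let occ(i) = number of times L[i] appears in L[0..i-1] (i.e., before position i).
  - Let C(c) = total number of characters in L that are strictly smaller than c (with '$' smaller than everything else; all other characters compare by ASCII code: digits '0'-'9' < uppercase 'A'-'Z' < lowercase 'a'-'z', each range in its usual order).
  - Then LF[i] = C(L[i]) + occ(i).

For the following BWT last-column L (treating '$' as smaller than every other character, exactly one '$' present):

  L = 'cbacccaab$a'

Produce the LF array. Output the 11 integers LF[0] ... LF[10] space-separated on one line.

Char counts: '$':1, 'a':4, 'b':2, 'c':4
C (first-col start): C('$')=0, C('a')=1, C('b')=5, C('c')=7
L[0]='c': occ=0, LF[0]=C('c')+0=7+0=7
L[1]='b': occ=0, LF[1]=C('b')+0=5+0=5
L[2]='a': occ=0, LF[2]=C('a')+0=1+0=1
L[3]='c': occ=1, LF[3]=C('c')+1=7+1=8
L[4]='c': occ=2, LF[4]=C('c')+2=7+2=9
L[5]='c': occ=3, LF[5]=C('c')+3=7+3=10
L[6]='a': occ=1, LF[6]=C('a')+1=1+1=2
L[7]='a': occ=2, LF[7]=C('a')+2=1+2=3
L[8]='b': occ=1, LF[8]=C('b')+1=5+1=6
L[9]='$': occ=0, LF[9]=C('$')+0=0+0=0
L[10]='a': occ=3, LF[10]=C('a')+3=1+3=4

Answer: 7 5 1 8 9 10 2 3 6 0 4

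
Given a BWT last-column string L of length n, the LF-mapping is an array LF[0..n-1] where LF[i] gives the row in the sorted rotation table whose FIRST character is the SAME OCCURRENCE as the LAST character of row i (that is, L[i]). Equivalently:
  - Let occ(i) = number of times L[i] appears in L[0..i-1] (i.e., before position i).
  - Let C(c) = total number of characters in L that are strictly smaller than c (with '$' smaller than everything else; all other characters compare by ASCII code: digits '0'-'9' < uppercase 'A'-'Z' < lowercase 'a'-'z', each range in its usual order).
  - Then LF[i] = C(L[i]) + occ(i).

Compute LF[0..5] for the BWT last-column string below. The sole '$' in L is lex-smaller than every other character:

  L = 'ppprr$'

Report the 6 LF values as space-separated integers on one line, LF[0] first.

Answer: 1 2 3 4 5 0

Derivation:
Char counts: '$':1, 'p':3, 'r':2
C (first-col start): C('$')=0, C('p')=1, C('r')=4
L[0]='p': occ=0, LF[0]=C('p')+0=1+0=1
L[1]='p': occ=1, LF[1]=C('p')+1=1+1=2
L[2]='p': occ=2, LF[2]=C('p')+2=1+2=3
L[3]='r': occ=0, LF[3]=C('r')+0=4+0=4
L[4]='r': occ=1, LF[4]=C('r')+1=4+1=5
L[5]='$': occ=0, LF[5]=C('$')+0=0+0=0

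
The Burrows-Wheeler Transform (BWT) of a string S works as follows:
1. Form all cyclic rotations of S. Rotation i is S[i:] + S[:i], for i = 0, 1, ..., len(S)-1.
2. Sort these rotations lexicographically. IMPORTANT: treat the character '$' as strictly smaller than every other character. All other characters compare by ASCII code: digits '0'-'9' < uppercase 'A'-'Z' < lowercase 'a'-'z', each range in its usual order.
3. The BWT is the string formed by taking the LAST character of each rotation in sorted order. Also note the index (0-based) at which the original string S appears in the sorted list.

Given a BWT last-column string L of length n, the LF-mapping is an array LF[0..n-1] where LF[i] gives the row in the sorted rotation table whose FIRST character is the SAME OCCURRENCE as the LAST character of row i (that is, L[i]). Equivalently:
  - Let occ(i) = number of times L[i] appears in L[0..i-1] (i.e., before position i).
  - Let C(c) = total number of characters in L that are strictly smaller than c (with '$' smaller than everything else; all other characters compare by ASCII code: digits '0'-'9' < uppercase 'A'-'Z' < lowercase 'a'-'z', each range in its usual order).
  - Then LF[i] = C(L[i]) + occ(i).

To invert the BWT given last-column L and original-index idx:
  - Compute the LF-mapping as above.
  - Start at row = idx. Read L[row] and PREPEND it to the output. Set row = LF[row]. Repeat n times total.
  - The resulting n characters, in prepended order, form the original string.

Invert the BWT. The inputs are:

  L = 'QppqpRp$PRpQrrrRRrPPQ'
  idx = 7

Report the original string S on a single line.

Answer: RQpPRRpRqPrpQrrpPrpQ$

Derivation:
LF mapping: 4 11 12 16 13 7 14 0 1 8 15 5 17 18 19 9 10 20 2 3 6
Walk LF starting at row 7, prepending L[row]:
  step 1: row=7, L[7]='$', prepend. Next row=LF[7]=0
  step 2: row=0, L[0]='Q', prepend. Next row=LF[0]=4
  step 3: row=4, L[4]='p', prepend. Next row=LF[4]=13
  step 4: row=13, L[13]='r', prepend. Next row=LF[13]=18
  step 5: row=18, L[18]='P', prepend. Next row=LF[18]=2
  step 6: row=2, L[2]='p', prepend. Next row=LF[2]=12
  step 7: row=12, L[12]='r', prepend. Next row=LF[12]=17
  step 8: row=17, L[17]='r', prepend. Next row=LF[17]=20
  step 9: row=20, L[20]='Q', prepend. Next row=LF[20]=6
  step 10: row=6, L[6]='p', prepend. Next row=LF[6]=14
  step 11: row=14, L[14]='r', prepend. Next row=LF[14]=19
  step 12: row=19, L[19]='P', prepend. Next row=LF[19]=3
  step 13: row=3, L[3]='q', prepend. Next row=LF[3]=16
  step 14: row=16, L[16]='R', prepend. Next row=LF[16]=10
  step 15: row=10, L[10]='p', prepend. Next row=LF[10]=15
  step 16: row=15, L[15]='R', prepend. Next row=LF[15]=9
  step 17: row=9, L[9]='R', prepend. Next row=LF[9]=8
  step 18: row=8, L[8]='P', prepend. Next row=LF[8]=1
  step 19: row=1, L[1]='p', prepend. Next row=LF[1]=11
  step 20: row=11, L[11]='Q', prepend. Next row=LF[11]=5
  step 21: row=5, L[5]='R', prepend. Next row=LF[5]=7
Reversed output: RQpPRRpRqPrpQrrpPrpQ$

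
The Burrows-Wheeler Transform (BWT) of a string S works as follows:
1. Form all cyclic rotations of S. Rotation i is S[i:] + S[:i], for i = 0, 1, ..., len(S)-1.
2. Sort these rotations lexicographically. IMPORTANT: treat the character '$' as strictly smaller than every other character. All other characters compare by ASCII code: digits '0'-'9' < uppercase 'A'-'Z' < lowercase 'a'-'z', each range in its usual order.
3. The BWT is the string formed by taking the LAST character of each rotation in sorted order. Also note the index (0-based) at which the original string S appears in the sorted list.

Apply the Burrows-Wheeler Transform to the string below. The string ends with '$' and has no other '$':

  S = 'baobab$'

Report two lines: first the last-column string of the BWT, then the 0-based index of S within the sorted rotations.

All 7 rotations (rotation i = S[i:]+S[:i]):
  rot[0] = baobab$
  rot[1] = aobab$b
  rot[2] = obab$ba
  rot[3] = bab$bao
  rot[4] = ab$baob
  rot[5] = b$baoba
  rot[6] = $baobab
Sorted (with $ < everything):
  sorted[0] = $baobab  (last char: 'b')
  sorted[1] = ab$baob  (last char: 'b')
  sorted[2] = aobab$b  (last char: 'b')
  sorted[3] = b$baoba  (last char: 'a')
  sorted[4] = bab$bao  (last char: 'o')
  sorted[5] = baobab$  (last char: '$')
  sorted[6] = obab$ba  (last char: 'a')
Last column: bbbao$a
Original string S is at sorted index 5

Answer: bbbao$a
5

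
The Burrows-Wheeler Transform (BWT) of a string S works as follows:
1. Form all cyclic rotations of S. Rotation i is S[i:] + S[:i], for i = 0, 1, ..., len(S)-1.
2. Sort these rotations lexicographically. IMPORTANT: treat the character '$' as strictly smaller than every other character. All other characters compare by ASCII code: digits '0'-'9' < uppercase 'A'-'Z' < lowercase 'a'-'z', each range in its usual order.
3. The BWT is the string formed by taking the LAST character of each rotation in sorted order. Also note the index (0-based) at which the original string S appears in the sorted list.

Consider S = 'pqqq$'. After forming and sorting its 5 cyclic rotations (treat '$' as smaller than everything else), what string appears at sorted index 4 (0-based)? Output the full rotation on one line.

Answer: qqq$p

Derivation:
All 5 rotations (rotation i = S[i:]+S[:i]):
  rot[0] = pqqq$
  rot[1] = qqq$p
  rot[2] = qq$pq
  rot[3] = q$pqq
  rot[4] = $pqqq
Sorted (with $ < everything):
  sorted[0] = $pqqq
  sorted[1] = pqqq$
  sorted[2] = q$pqq
  sorted[3] = qq$pq
  sorted[4] = qqq$p
sorted[4] = qqq$p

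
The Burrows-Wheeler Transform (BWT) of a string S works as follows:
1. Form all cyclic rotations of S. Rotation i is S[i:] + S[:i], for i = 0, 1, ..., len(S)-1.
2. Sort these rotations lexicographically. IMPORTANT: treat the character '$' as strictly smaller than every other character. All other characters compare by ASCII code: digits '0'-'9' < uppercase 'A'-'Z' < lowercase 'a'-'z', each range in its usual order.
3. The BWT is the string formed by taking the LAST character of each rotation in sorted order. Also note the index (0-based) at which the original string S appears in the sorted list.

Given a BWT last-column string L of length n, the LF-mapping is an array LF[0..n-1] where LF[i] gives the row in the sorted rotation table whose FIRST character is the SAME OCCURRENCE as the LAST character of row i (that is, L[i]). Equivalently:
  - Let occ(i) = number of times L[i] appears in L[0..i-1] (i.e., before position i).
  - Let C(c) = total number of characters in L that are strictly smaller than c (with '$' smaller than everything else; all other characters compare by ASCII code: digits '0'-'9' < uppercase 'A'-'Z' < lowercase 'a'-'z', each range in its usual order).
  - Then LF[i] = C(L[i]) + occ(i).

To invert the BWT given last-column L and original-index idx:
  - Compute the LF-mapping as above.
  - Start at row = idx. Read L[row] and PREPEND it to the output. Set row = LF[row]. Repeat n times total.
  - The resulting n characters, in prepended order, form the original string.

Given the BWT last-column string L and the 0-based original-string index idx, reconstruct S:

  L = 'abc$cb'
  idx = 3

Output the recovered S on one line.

LF mapping: 1 2 4 0 5 3
Walk LF starting at row 3, prepending L[row]:
  step 1: row=3, L[3]='$', prepend. Next row=LF[3]=0
  step 2: row=0, L[0]='a', prepend. Next row=LF[0]=1
  step 3: row=1, L[1]='b', prepend. Next row=LF[1]=2
  step 4: row=2, L[2]='c', prepend. Next row=LF[2]=4
  step 5: row=4, L[4]='c', prepend. Next row=LF[4]=5
  step 6: row=5, L[5]='b', prepend. Next row=LF[5]=3
Reversed output: bccba$

Answer: bccba$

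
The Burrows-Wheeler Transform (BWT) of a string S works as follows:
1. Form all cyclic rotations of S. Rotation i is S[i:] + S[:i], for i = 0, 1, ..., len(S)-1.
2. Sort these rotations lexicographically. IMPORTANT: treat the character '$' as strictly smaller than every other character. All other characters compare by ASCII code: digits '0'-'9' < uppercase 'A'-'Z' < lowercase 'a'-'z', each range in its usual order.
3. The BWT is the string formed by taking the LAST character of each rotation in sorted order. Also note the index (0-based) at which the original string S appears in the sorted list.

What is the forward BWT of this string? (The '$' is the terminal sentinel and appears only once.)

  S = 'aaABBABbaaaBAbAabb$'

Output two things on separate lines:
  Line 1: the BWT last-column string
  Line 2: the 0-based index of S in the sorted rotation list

All 19 rotations (rotation i = S[i:]+S[:i]):
  rot[0] = aaABBABbaaaBAbAabb$
  rot[1] = aABBABbaaaBAbAabb$a
  rot[2] = ABBABbaaaBAbAabb$aa
  rot[3] = BBABbaaaBAbAabb$aaA
  rot[4] = BABbaaaBAbAabb$aaAB
  rot[5] = ABbaaaBAbAabb$aaABB
  rot[6] = BbaaaBAbAabb$aaABBA
  rot[7] = baaaBAbAabb$aaABBAB
  rot[8] = aaaBAbAabb$aaABBABb
  rot[9] = aaBAbAabb$aaABBABba
  rot[10] = aBAbAabb$aaABBABbaa
  rot[11] = BAbAabb$aaABBABbaaa
  rot[12] = AbAabb$aaABBABbaaaB
  rot[13] = bAabb$aaABBABbaaaBA
  rot[14] = Aabb$aaABBABbaaaBAb
  rot[15] = abb$aaABBABbaaaBAbA
  rot[16] = bb$aaABBABbaaaBAbAa
  rot[17] = b$aaABBABbaaaBAbAab
  rot[18] = $aaABBABbaaaBAbAabb
Sorted (with $ < everything):
  sorted[0] = $aaABBABbaaaBAbAabb  (last char: 'b')
  sorted[1] = ABBABbaaaBAbAabb$aa  (last char: 'a')
  sorted[2] = ABbaaaBAbAabb$aaABB  (last char: 'B')
  sorted[3] = Aabb$aaABBABbaaaBAb  (last char: 'b')
  sorted[4] = AbAabb$aaABBABbaaaB  (last char: 'B')
  sorted[5] = BABbaaaBAbAabb$aaAB  (last char: 'B')
  sorted[6] = BAbAabb$aaABBABbaaa  (last char: 'a')
  sorted[7] = BBABbaaaBAbAabb$aaA  (last char: 'A')
  sorted[8] = BbaaaBAbAabb$aaABBA  (last char: 'A')
  sorted[9] = aABBABbaaaBAbAabb$a  (last char: 'a')
  sorted[10] = aBAbAabb$aaABBABbaa  (last char: 'a')
  sorted[11] = aaABBABbaaaBAbAabb$  (last char: '$')
  sorted[12] = aaBAbAabb$aaABBABba  (last char: 'a')
  sorted[13] = aaaBAbAabb$aaABBABb  (last char: 'b')
  sorted[14] = abb$aaABBABbaaaBAbA  (last char: 'A')
  sorted[15] = b$aaABBABbaaaBAbAab  (last char: 'b')
  sorted[16] = bAabb$aaABBABbaaaBA  (last char: 'A')
  sorted[17] = baaaBAbAabb$aaABBAB  (last char: 'B')
  sorted[18] = bb$aaABBABbaaaBAbAa  (last char: 'a')
Last column: baBbBBaAAaa$abAbABa
Original string S is at sorted index 11

Answer: baBbBBaAAaa$abAbABa
11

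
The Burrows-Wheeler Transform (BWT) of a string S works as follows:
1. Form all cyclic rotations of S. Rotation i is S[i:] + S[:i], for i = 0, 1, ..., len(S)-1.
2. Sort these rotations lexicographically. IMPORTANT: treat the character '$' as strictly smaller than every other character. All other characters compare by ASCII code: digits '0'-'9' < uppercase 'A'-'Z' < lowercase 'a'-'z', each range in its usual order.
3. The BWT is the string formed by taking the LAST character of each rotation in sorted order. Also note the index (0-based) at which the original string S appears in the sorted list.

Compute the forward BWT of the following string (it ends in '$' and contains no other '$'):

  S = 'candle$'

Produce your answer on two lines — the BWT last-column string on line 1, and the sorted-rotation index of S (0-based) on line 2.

All 7 rotations (rotation i = S[i:]+S[:i]):
  rot[0] = candle$
  rot[1] = andle$c
  rot[2] = ndle$ca
  rot[3] = dle$can
  rot[4] = le$cand
  rot[5] = e$candl
  rot[6] = $candle
Sorted (with $ < everything):
  sorted[0] = $candle  (last char: 'e')
  sorted[1] = andle$c  (last char: 'c')
  sorted[2] = candle$  (last char: '$')
  sorted[3] = dle$can  (last char: 'n')
  sorted[4] = e$candl  (last char: 'l')
  sorted[5] = le$cand  (last char: 'd')
  sorted[6] = ndle$ca  (last char: 'a')
Last column: ec$nlda
Original string S is at sorted index 2

Answer: ec$nlda
2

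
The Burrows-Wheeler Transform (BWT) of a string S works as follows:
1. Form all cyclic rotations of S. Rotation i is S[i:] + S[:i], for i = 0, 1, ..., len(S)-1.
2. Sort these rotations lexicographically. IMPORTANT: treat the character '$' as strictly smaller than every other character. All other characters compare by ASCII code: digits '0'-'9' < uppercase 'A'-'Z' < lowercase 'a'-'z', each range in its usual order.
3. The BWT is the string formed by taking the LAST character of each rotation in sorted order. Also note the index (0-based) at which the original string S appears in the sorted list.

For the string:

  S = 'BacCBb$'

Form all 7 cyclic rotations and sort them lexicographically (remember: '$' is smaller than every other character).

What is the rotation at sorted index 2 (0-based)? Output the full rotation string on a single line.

All 7 rotations (rotation i = S[i:]+S[:i]):
  rot[0] = BacCBb$
  rot[1] = acCBb$B
  rot[2] = cCBb$Ba
  rot[3] = CBb$Bac
  rot[4] = Bb$BacC
  rot[5] = b$BacCB
  rot[6] = $BacCBb
Sorted (with $ < everything):
  sorted[0] = $BacCBb
  sorted[1] = BacCBb$
  sorted[2] = Bb$BacC
  sorted[3] = CBb$Bac
  sorted[4] = acCBb$B
  sorted[5] = b$BacCB
  sorted[6] = cCBb$Ba
sorted[2] = Bb$BacC

Answer: Bb$BacC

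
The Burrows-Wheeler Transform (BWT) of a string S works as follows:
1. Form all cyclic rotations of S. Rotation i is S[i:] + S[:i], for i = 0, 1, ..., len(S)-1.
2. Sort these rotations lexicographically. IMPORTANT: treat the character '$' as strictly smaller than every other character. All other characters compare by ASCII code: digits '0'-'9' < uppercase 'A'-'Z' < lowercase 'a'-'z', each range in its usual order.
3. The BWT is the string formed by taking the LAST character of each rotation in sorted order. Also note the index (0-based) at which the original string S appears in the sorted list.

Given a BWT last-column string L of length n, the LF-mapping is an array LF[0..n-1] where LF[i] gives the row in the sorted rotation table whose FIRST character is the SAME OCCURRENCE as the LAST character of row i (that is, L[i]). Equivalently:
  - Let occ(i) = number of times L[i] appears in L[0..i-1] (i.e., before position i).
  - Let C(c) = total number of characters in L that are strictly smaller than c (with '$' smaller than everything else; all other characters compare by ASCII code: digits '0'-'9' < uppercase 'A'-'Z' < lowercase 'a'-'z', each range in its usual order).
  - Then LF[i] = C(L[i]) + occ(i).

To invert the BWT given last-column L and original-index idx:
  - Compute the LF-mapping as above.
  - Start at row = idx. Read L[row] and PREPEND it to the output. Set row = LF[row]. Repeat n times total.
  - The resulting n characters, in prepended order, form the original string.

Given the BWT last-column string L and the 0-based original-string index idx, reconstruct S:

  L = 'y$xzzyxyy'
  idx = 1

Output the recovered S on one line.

LF mapping: 3 0 1 7 8 4 2 5 6
Walk LF starting at row 1, prepending L[row]:
  step 1: row=1, L[1]='$', prepend. Next row=LF[1]=0
  step 2: row=0, L[0]='y', prepend. Next row=LF[0]=3
  step 3: row=3, L[3]='z', prepend. Next row=LF[3]=7
  step 4: row=7, L[7]='y', prepend. Next row=LF[7]=5
  step 5: row=5, L[5]='y', prepend. Next row=LF[5]=4
  step 6: row=4, L[4]='z', prepend. Next row=LF[4]=8
  step 7: row=8, L[8]='y', prepend. Next row=LF[8]=6
  step 8: row=6, L[6]='x', prepend. Next row=LF[6]=2
  step 9: row=2, L[2]='x', prepend. Next row=LF[2]=1
Reversed output: xxyzyyzy$

Answer: xxyzyyzy$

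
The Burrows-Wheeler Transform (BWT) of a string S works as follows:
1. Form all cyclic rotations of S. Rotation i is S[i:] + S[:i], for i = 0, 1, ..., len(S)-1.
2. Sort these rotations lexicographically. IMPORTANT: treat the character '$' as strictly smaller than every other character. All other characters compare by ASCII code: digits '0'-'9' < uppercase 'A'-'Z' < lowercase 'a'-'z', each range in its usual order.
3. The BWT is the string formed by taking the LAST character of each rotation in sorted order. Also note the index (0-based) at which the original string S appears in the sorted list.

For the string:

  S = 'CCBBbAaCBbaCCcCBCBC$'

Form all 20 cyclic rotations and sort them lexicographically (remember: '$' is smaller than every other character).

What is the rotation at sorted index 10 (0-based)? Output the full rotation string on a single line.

Answer: CBCBC$CCBBbAaCBbaCCc

Derivation:
All 20 rotations (rotation i = S[i:]+S[:i]):
  rot[0] = CCBBbAaCBbaCCcCBCBC$
  rot[1] = CBBbAaCBbaCCcCBCBC$C
  rot[2] = BBbAaCBbaCCcCBCBC$CC
  rot[3] = BbAaCBbaCCcCBCBC$CCB
  rot[4] = bAaCBbaCCcCBCBC$CCBB
  rot[5] = AaCBbaCCcCBCBC$CCBBb
  rot[6] = aCBbaCCcCBCBC$CCBBbA
  rot[7] = CBbaCCcCBCBC$CCBBbAa
  rot[8] = BbaCCcCBCBC$CCBBbAaC
  rot[9] = baCCcCBCBC$CCBBbAaCB
  rot[10] = aCCcCBCBC$CCBBbAaCBb
  rot[11] = CCcCBCBC$CCBBbAaCBba
  rot[12] = CcCBCBC$CCBBbAaCBbaC
  rot[13] = cCBCBC$CCBBbAaCBbaCC
  rot[14] = CBCBC$CCBBbAaCBbaCCc
  rot[15] = BCBC$CCBBbAaCBbaCCcC
  rot[16] = CBC$CCBBbAaCBbaCCcCB
  rot[17] = BC$CCBBbAaCBbaCCcCBC
  rot[18] = C$CCBBbAaCBbaCCcCBCB
  rot[19] = $CCBBbAaCBbaCCcCBCBC
Sorted (with $ < everything):
  sorted[0] = $CCBBbAaCBbaCCcCBCBC
  sorted[1] = AaCBbaCCcCBCBC$CCBBb
  sorted[2] = BBbAaCBbaCCcCBCBC$CC
  sorted[3] = BC$CCBBbAaCBbaCCcCBC
  sorted[4] = BCBC$CCBBbAaCBbaCCcC
  sorted[5] = BbAaCBbaCCcCBCBC$CCB
  sorted[6] = BbaCCcCBCBC$CCBBbAaC
  sorted[7] = C$CCBBbAaCBbaCCcCBCB
  sorted[8] = CBBbAaCBbaCCcCBCBC$C
  sorted[9] = CBC$CCBBbAaCBbaCCcCB
  sorted[10] = CBCBC$CCBBbAaCBbaCCc
  sorted[11] = CBbaCCcCBCBC$CCBBbAa
  sorted[12] = CCBBbAaCBbaCCcCBCBC$
  sorted[13] = CCcCBCBC$CCBBbAaCBba
  sorted[14] = CcCBCBC$CCBBbAaCBbaC
  sorted[15] = aCBbaCCcCBCBC$CCBBbA
  sorted[16] = aCCcCBCBC$CCBBbAaCBb
  sorted[17] = bAaCBbaCCcCBCBC$CCBB
  sorted[18] = baCCcCBCBC$CCBBbAaCB
  sorted[19] = cCBCBC$CCBBbAaCBbaCC
sorted[10] = CBCBC$CCBBbAaCBbaCCc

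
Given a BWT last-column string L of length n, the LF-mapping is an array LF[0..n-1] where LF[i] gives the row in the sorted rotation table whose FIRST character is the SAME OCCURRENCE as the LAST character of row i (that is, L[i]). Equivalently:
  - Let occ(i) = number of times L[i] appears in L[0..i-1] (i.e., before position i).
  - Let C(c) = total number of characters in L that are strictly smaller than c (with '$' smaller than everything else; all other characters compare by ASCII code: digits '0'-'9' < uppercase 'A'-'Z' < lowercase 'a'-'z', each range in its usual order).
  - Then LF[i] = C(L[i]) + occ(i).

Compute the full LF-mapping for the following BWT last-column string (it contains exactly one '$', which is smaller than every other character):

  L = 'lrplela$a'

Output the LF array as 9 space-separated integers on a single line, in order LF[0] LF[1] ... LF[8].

Char counts: '$':1, 'a':2, 'e':1, 'l':3, 'p':1, 'r':1
C (first-col start): C('$')=0, C('a')=1, C('e')=3, C('l')=4, C('p')=7, C('r')=8
L[0]='l': occ=0, LF[0]=C('l')+0=4+0=4
L[1]='r': occ=0, LF[1]=C('r')+0=8+0=8
L[2]='p': occ=0, LF[2]=C('p')+0=7+0=7
L[3]='l': occ=1, LF[3]=C('l')+1=4+1=5
L[4]='e': occ=0, LF[4]=C('e')+0=3+0=3
L[5]='l': occ=2, LF[5]=C('l')+2=4+2=6
L[6]='a': occ=0, LF[6]=C('a')+0=1+0=1
L[7]='$': occ=0, LF[7]=C('$')+0=0+0=0
L[8]='a': occ=1, LF[8]=C('a')+1=1+1=2

Answer: 4 8 7 5 3 6 1 0 2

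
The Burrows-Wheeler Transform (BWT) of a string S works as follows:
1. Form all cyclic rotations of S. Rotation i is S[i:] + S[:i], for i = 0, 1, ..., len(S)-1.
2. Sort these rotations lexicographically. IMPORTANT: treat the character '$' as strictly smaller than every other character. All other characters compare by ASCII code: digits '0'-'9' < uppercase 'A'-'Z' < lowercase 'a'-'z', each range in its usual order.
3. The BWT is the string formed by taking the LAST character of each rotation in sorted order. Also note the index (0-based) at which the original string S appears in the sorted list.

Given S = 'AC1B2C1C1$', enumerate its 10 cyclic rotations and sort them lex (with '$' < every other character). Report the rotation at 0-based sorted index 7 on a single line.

Answer: C1$AC1B2C1

Derivation:
All 10 rotations (rotation i = S[i:]+S[:i]):
  rot[0] = AC1B2C1C1$
  rot[1] = C1B2C1C1$A
  rot[2] = 1B2C1C1$AC
  rot[3] = B2C1C1$AC1
  rot[4] = 2C1C1$AC1B
  rot[5] = C1C1$AC1B2
  rot[6] = 1C1$AC1B2C
  rot[7] = C1$AC1B2C1
  rot[8] = 1$AC1B2C1C
  rot[9] = $AC1B2C1C1
Sorted (with $ < everything):
  sorted[0] = $AC1B2C1C1
  sorted[1] = 1$AC1B2C1C
  sorted[2] = 1B2C1C1$AC
  sorted[3] = 1C1$AC1B2C
  sorted[4] = 2C1C1$AC1B
  sorted[5] = AC1B2C1C1$
  sorted[6] = B2C1C1$AC1
  sorted[7] = C1$AC1B2C1
  sorted[8] = C1B2C1C1$A
  sorted[9] = C1C1$AC1B2
sorted[7] = C1$AC1B2C1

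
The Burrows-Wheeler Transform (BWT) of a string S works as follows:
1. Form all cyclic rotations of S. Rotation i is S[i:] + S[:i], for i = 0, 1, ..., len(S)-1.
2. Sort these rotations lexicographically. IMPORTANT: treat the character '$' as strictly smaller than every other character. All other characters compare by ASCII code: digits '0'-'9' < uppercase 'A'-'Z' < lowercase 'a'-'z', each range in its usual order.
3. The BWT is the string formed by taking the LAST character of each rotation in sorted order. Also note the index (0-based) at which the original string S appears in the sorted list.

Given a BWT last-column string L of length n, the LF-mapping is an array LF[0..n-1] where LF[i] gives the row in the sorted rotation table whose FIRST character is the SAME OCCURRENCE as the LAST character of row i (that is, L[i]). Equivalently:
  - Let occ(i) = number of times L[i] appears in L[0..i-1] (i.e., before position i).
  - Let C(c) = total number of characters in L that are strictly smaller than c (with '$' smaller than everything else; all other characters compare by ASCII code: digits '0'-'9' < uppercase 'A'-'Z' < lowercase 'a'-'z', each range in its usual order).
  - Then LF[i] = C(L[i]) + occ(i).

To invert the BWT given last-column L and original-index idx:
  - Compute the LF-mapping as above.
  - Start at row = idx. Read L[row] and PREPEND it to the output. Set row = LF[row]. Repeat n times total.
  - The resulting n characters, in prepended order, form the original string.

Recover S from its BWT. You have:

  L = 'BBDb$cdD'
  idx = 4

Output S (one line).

Answer: DdcbDBB$

Derivation:
LF mapping: 1 2 3 5 0 6 7 4
Walk LF starting at row 4, prepending L[row]:
  step 1: row=4, L[4]='$', prepend. Next row=LF[4]=0
  step 2: row=0, L[0]='B', prepend. Next row=LF[0]=1
  step 3: row=1, L[1]='B', prepend. Next row=LF[1]=2
  step 4: row=2, L[2]='D', prepend. Next row=LF[2]=3
  step 5: row=3, L[3]='b', prepend. Next row=LF[3]=5
  step 6: row=5, L[5]='c', prepend. Next row=LF[5]=6
  step 7: row=6, L[6]='d', prepend. Next row=LF[6]=7
  step 8: row=7, L[7]='D', prepend. Next row=LF[7]=4
Reversed output: DdcbDBB$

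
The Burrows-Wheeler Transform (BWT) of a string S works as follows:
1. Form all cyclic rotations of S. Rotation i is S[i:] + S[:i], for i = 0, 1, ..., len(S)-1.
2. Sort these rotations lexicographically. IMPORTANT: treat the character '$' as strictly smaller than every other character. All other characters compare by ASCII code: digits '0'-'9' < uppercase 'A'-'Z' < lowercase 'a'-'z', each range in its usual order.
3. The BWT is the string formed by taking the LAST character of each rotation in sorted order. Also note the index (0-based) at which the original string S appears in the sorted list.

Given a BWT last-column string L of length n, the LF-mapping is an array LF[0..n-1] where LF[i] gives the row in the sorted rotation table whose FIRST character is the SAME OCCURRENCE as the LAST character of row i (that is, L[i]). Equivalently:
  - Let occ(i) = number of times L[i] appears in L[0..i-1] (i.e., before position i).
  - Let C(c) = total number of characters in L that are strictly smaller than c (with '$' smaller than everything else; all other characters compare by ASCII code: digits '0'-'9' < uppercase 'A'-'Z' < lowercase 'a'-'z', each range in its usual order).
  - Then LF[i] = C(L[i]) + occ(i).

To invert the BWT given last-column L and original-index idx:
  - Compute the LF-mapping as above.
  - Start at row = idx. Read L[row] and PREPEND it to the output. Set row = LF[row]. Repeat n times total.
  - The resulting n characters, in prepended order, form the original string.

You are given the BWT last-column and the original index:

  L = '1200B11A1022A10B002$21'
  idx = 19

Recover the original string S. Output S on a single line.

LF mapping: 7 13 1 2 20 8 9 18 10 3 14 15 19 11 4 21 5 6 16 0 17 12
Walk LF starting at row 19, prepending L[row]:
  step 1: row=19, L[19]='$', prepend. Next row=LF[19]=0
  step 2: row=0, L[0]='1', prepend. Next row=LF[0]=7
  step 3: row=7, L[7]='A', prepend. Next row=LF[7]=18
  step 4: row=18, L[18]='2', prepend. Next row=LF[18]=16
  step 5: row=16, L[16]='0', prepend. Next row=LF[16]=5
  step 6: row=5, L[5]='1', prepend. Next row=LF[5]=8
  step 7: row=8, L[8]='1', prepend. Next row=LF[8]=10
  step 8: row=10, L[10]='2', prepend. Next row=LF[10]=14
  step 9: row=14, L[14]='0', prepend. Next row=LF[14]=4
  step 10: row=4, L[4]='B', prepend. Next row=LF[4]=20
  step 11: row=20, L[20]='2', prepend. Next row=LF[20]=17
  step 12: row=17, L[17]='0', prepend. Next row=LF[17]=6
  step 13: row=6, L[6]='1', prepend. Next row=LF[6]=9
  step 14: row=9, L[9]='0', prepend. Next row=LF[9]=3
  step 15: row=3, L[3]='0', prepend. Next row=LF[3]=2
  step 16: row=2, L[2]='0', prepend. Next row=LF[2]=1
  step 17: row=1, L[1]='2', prepend. Next row=LF[1]=13
  step 18: row=13, L[13]='1', prepend. Next row=LF[13]=11
  step 19: row=11, L[11]='2', prepend. Next row=LF[11]=15
  step 20: row=15, L[15]='B', prepend. Next row=LF[15]=21
  step 21: row=21, L[21]='1', prepend. Next row=LF[21]=12
  step 22: row=12, L[12]='A', prepend. Next row=LF[12]=19
Reversed output: A1B212000102B021102A1$

Answer: A1B212000102B021102A1$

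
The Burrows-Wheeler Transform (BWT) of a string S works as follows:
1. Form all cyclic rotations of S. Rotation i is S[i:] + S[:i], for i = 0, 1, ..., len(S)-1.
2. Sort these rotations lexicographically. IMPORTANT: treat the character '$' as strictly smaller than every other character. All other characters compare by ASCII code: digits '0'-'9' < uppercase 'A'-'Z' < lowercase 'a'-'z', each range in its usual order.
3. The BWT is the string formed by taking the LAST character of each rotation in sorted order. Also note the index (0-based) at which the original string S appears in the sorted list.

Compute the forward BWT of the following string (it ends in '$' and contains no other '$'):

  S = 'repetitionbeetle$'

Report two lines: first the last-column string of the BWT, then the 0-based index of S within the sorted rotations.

All 17 rotations (rotation i = S[i:]+S[:i]):
  rot[0] = repetitionbeetle$
  rot[1] = epetitionbeetle$r
  rot[2] = petitionbeetle$re
  rot[3] = etitionbeetle$rep
  rot[4] = titionbeetle$repe
  rot[5] = itionbeetle$repet
  rot[6] = tionbeetle$repeti
  rot[7] = ionbeetle$repetit
  rot[8] = onbeetle$repetiti
  rot[9] = nbeetle$repetitio
  rot[10] = beetle$repetition
  rot[11] = eetle$repetitionb
  rot[12] = etle$repetitionbe
  rot[13] = tle$repetitionbee
  rot[14] = le$repetitionbeet
  rot[15] = e$repetitionbeetl
  rot[16] = $repetitionbeetle
Sorted (with $ < everything):
  sorted[0] = $repetitionbeetle  (last char: 'e')
  sorted[1] = beetle$repetition  (last char: 'n')
  sorted[2] = e$repetitionbeetl  (last char: 'l')
  sorted[3] = eetle$repetitionb  (last char: 'b')
  sorted[4] = epetitionbeetle$r  (last char: 'r')
  sorted[5] = etitionbeetle$rep  (last char: 'p')
  sorted[6] = etle$repetitionbe  (last char: 'e')
  sorted[7] = ionbeetle$repetit  (last char: 't')
  sorted[8] = itionbeetle$repet  (last char: 't')
  sorted[9] = le$repetitionbeet  (last char: 't')
  sorted[10] = nbeetle$repetitio  (last char: 'o')
  sorted[11] = onbeetle$repetiti  (last char: 'i')
  sorted[12] = petitionbeetle$re  (last char: 'e')
  sorted[13] = repetitionbeetle$  (last char: '$')
  sorted[14] = tionbeetle$repeti  (last char: 'i')
  sorted[15] = titionbeetle$repe  (last char: 'e')
  sorted[16] = tle$repetitionbee  (last char: 'e')
Last column: enlbrpetttoie$iee
Original string S is at sorted index 13

Answer: enlbrpetttoie$iee
13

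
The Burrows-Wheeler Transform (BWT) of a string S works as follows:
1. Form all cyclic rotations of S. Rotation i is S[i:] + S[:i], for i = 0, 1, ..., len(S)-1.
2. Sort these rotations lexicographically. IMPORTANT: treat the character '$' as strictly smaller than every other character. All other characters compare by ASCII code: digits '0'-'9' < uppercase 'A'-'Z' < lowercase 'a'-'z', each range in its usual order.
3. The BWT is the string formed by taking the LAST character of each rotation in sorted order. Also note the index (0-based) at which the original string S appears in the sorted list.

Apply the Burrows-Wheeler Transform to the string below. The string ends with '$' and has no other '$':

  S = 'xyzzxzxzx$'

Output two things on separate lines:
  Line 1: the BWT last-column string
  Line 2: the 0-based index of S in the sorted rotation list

Answer: xz$zzxxxzy
2

Derivation:
All 10 rotations (rotation i = S[i:]+S[:i]):
  rot[0] = xyzzxzxzx$
  rot[1] = yzzxzxzx$x
  rot[2] = zzxzxzx$xy
  rot[3] = zxzxzx$xyz
  rot[4] = xzxzx$xyzz
  rot[5] = zxzx$xyzzx
  rot[6] = xzx$xyzzxz
  rot[7] = zx$xyzzxzx
  rot[8] = x$xyzzxzxz
  rot[9] = $xyzzxzxzx
Sorted (with $ < everything):
  sorted[0] = $xyzzxzxzx  (last char: 'x')
  sorted[1] = x$xyzzxzxz  (last char: 'z')
  sorted[2] = xyzzxzxzx$  (last char: '$')
  sorted[3] = xzx$xyzzxz  (last char: 'z')
  sorted[4] = xzxzx$xyzz  (last char: 'z')
  sorted[5] = yzzxzxzx$x  (last char: 'x')
  sorted[6] = zx$xyzzxzx  (last char: 'x')
  sorted[7] = zxzx$xyzzx  (last char: 'x')
  sorted[8] = zxzxzx$xyz  (last char: 'z')
  sorted[9] = zzxzxzx$xy  (last char: 'y')
Last column: xz$zzxxxzy
Original string S is at sorted index 2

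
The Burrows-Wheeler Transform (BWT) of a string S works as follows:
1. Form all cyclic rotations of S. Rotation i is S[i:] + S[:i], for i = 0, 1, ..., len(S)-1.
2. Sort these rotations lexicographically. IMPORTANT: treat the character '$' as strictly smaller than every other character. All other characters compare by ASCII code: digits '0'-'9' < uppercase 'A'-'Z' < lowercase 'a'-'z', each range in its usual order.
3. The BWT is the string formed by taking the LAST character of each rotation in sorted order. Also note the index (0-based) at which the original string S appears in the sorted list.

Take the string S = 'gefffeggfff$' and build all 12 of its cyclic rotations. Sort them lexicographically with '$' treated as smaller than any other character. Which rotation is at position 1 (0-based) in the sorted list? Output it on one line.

All 12 rotations (rotation i = S[i:]+S[:i]):
  rot[0] = gefffeggfff$
  rot[1] = efffeggfff$g
  rot[2] = fffeggfff$ge
  rot[3] = ffeggfff$gef
  rot[4] = feggfff$geff
  rot[5] = eggfff$gefff
  rot[6] = ggfff$gefffe
  rot[7] = gfff$gefffeg
  rot[8] = fff$gefffegg
  rot[9] = ff$gefffeggf
  rot[10] = f$gefffeggff
  rot[11] = $gefffeggfff
Sorted (with $ < everything):
  sorted[0] = $gefffeggfff
  sorted[1] = efffeggfff$g
  sorted[2] = eggfff$gefff
  sorted[3] = f$gefffeggff
  sorted[4] = feggfff$geff
  sorted[5] = ff$gefffeggf
  sorted[6] = ffeggfff$gef
  sorted[7] = fff$gefffegg
  sorted[8] = fffeggfff$ge
  sorted[9] = gefffeggfff$
  sorted[10] = gfff$gefffeg
  sorted[11] = ggfff$gefffe
sorted[1] = efffeggfff$g

Answer: efffeggfff$g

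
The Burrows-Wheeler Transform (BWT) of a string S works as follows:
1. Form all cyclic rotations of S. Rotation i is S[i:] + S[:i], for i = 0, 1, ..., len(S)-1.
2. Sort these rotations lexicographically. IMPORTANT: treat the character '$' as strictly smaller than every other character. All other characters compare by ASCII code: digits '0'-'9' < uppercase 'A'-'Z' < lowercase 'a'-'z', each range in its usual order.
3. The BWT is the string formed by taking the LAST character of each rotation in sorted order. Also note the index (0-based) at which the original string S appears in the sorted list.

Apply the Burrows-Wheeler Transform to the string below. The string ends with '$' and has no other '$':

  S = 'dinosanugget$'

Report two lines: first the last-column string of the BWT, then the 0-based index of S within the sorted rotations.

All 13 rotations (rotation i = S[i:]+S[:i]):
  rot[0] = dinosanugget$
  rot[1] = inosanugget$d
  rot[2] = nosanugget$di
  rot[3] = osanugget$din
  rot[4] = sanugget$dino
  rot[5] = anugget$dinos
  rot[6] = nugget$dinosa
  rot[7] = ugget$dinosan
  rot[8] = gget$dinosanu
  rot[9] = get$dinosanug
  rot[10] = et$dinosanugg
  rot[11] = t$dinosanugge
  rot[12] = $dinosanugget
Sorted (with $ < everything):
  sorted[0] = $dinosanugget  (last char: 't')
  sorted[1] = anugget$dinos  (last char: 's')
  sorted[2] = dinosanugget$  (last char: '$')
  sorted[3] = et$dinosanugg  (last char: 'g')
  sorted[4] = get$dinosanug  (last char: 'g')
  sorted[5] = gget$dinosanu  (last char: 'u')
  sorted[6] = inosanugget$d  (last char: 'd')
  sorted[7] = nosanugget$di  (last char: 'i')
  sorted[8] = nugget$dinosa  (last char: 'a')
  sorted[9] = osanugget$din  (last char: 'n')
  sorted[10] = sanugget$dino  (last char: 'o')
  sorted[11] = t$dinosanugge  (last char: 'e')
  sorted[12] = ugget$dinosan  (last char: 'n')
Last column: ts$ggudianoen
Original string S is at sorted index 2

Answer: ts$ggudianoen
2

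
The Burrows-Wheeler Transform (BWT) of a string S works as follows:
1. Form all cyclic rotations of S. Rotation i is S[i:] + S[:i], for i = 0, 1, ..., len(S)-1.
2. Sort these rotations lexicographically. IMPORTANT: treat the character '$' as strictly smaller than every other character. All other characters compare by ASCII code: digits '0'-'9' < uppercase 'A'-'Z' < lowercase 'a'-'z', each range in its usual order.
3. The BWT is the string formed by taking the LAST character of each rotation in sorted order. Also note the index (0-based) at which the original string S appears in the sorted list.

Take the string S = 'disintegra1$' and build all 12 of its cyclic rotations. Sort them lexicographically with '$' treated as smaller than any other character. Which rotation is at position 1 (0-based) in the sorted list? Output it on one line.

All 12 rotations (rotation i = S[i:]+S[:i]):
  rot[0] = disintegra1$
  rot[1] = isintegra1$d
  rot[2] = sintegra1$di
  rot[3] = integra1$dis
  rot[4] = ntegra1$disi
  rot[5] = tegra1$disin
  rot[6] = egra1$disint
  rot[7] = gra1$disinte
  rot[8] = ra1$disinteg
  rot[9] = a1$disintegr
  rot[10] = 1$disintegra
  rot[11] = $disintegra1
Sorted (with $ < everything):
  sorted[0] = $disintegra1
  sorted[1] = 1$disintegra
  sorted[2] = a1$disintegr
  sorted[3] = disintegra1$
  sorted[4] = egra1$disint
  sorted[5] = gra1$disinte
  sorted[6] = integra1$dis
  sorted[7] = isintegra1$d
  sorted[8] = ntegra1$disi
  sorted[9] = ra1$disinteg
  sorted[10] = sintegra1$di
  sorted[11] = tegra1$disin
sorted[1] = 1$disintegra

Answer: 1$disintegra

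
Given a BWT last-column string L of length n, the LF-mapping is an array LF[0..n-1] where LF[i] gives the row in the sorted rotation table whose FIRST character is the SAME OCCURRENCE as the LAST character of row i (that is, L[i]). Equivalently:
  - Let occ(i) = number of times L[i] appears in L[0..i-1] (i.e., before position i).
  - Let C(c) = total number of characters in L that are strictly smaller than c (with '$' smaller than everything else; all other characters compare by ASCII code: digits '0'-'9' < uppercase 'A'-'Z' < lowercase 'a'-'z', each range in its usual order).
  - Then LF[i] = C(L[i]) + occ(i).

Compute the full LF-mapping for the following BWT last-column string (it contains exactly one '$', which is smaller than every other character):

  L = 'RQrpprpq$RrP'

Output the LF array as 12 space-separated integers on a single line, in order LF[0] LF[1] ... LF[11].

Answer: 3 2 9 5 6 10 7 8 0 4 11 1

Derivation:
Char counts: '$':1, 'P':1, 'Q':1, 'R':2, 'p':3, 'q':1, 'r':3
C (first-col start): C('$')=0, C('P')=1, C('Q')=2, C('R')=3, C('p')=5, C('q')=8, C('r')=9
L[0]='R': occ=0, LF[0]=C('R')+0=3+0=3
L[1]='Q': occ=0, LF[1]=C('Q')+0=2+0=2
L[2]='r': occ=0, LF[2]=C('r')+0=9+0=9
L[3]='p': occ=0, LF[3]=C('p')+0=5+0=5
L[4]='p': occ=1, LF[4]=C('p')+1=5+1=6
L[5]='r': occ=1, LF[5]=C('r')+1=9+1=10
L[6]='p': occ=2, LF[6]=C('p')+2=5+2=7
L[7]='q': occ=0, LF[7]=C('q')+0=8+0=8
L[8]='$': occ=0, LF[8]=C('$')+0=0+0=0
L[9]='R': occ=1, LF[9]=C('R')+1=3+1=4
L[10]='r': occ=2, LF[10]=C('r')+2=9+2=11
L[11]='P': occ=0, LF[11]=C('P')+0=1+0=1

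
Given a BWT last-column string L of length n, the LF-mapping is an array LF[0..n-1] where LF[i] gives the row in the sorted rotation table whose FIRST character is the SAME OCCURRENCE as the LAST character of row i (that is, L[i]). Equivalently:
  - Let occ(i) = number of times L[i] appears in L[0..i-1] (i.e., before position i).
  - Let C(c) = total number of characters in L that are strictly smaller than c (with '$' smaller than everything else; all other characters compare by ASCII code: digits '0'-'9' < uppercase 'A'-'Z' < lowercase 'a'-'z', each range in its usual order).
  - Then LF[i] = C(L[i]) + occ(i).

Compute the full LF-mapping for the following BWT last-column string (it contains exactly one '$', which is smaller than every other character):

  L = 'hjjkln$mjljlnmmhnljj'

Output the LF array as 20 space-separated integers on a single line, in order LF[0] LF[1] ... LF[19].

Answer: 1 3 4 9 10 17 0 14 5 11 6 12 18 15 16 2 19 13 7 8

Derivation:
Char counts: '$':1, 'h':2, 'j':6, 'k':1, 'l':4, 'm':3, 'n':3
C (first-col start): C('$')=0, C('h')=1, C('j')=3, C('k')=9, C('l')=10, C('m')=14, C('n')=17
L[0]='h': occ=0, LF[0]=C('h')+0=1+0=1
L[1]='j': occ=0, LF[1]=C('j')+0=3+0=3
L[2]='j': occ=1, LF[2]=C('j')+1=3+1=4
L[3]='k': occ=0, LF[3]=C('k')+0=9+0=9
L[4]='l': occ=0, LF[4]=C('l')+0=10+0=10
L[5]='n': occ=0, LF[5]=C('n')+0=17+0=17
L[6]='$': occ=0, LF[6]=C('$')+0=0+0=0
L[7]='m': occ=0, LF[7]=C('m')+0=14+0=14
L[8]='j': occ=2, LF[8]=C('j')+2=3+2=5
L[9]='l': occ=1, LF[9]=C('l')+1=10+1=11
L[10]='j': occ=3, LF[10]=C('j')+3=3+3=6
L[11]='l': occ=2, LF[11]=C('l')+2=10+2=12
L[12]='n': occ=1, LF[12]=C('n')+1=17+1=18
L[13]='m': occ=1, LF[13]=C('m')+1=14+1=15
L[14]='m': occ=2, LF[14]=C('m')+2=14+2=16
L[15]='h': occ=1, LF[15]=C('h')+1=1+1=2
L[16]='n': occ=2, LF[16]=C('n')+2=17+2=19
L[17]='l': occ=3, LF[17]=C('l')+3=10+3=13
L[18]='j': occ=4, LF[18]=C('j')+4=3+4=7
L[19]='j': occ=5, LF[19]=C('j')+5=3+5=8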